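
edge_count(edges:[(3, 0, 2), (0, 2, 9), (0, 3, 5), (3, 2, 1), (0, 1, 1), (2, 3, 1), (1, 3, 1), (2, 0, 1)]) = 8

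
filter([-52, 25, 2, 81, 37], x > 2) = keep x where x > 2: -52✗, 25✓, 2✗, 81✓, 37✓
= [25, 81, 37]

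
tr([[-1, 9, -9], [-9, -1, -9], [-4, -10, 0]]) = diagonal: (-1) + (-1) + 0
= -2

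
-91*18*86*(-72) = 10142496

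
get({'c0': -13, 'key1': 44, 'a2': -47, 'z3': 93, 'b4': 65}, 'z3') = 93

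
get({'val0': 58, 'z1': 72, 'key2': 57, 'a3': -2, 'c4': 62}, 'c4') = 62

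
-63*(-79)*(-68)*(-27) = 9137772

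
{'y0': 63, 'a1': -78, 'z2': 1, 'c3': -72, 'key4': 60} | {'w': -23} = {'y0': 63, 'a1': -78, 'z2': 1, 'c3': -72, 'key4': 60, 'w': -23}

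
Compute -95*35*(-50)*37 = 6151250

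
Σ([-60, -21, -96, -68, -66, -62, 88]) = -285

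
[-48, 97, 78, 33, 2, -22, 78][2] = 78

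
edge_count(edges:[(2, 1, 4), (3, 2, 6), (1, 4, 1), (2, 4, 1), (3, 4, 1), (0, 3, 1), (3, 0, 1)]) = 7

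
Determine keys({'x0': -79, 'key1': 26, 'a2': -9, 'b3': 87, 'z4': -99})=['x0', 'key1', 'a2', 'b3', 'z4']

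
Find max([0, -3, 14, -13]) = 14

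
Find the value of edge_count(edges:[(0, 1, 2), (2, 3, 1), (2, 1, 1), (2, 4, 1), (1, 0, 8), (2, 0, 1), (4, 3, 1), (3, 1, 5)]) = 8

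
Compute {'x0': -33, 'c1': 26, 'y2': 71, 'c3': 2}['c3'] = 2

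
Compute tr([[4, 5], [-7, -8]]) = -4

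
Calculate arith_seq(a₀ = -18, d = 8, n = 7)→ [-18, -10, -2, 6, 14, 22, 30]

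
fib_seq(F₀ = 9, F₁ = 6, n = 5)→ F_2 = F_1 + F_0 = 15
F_3 = F_2 + F_1 = 21
F_4 = F_3 + F_2 = 36
= [9, 6, 15, 21, 36]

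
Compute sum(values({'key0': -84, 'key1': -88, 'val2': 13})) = -159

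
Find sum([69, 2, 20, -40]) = 51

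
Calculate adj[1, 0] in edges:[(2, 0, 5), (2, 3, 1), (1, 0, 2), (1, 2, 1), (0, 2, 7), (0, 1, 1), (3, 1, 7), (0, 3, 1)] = 2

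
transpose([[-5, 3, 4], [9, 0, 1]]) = [[-5, 9], [3, 0], [4, 1]]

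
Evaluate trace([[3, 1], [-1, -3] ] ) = 0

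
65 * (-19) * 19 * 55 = -1290575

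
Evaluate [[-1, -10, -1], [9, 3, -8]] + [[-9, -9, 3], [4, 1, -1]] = [[-10, -19, 2], [13, 4, -9]]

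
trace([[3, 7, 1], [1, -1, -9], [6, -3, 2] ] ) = 4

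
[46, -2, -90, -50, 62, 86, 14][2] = -90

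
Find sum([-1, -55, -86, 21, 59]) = -62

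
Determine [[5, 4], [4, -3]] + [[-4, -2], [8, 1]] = [[1, 2], [12, -2]]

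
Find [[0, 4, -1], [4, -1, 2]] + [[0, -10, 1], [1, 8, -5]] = [[0, -6, 0], [5, 7, -3]]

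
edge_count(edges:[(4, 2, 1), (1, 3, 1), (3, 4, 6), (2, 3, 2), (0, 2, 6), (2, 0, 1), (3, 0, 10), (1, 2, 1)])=8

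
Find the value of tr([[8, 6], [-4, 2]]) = 10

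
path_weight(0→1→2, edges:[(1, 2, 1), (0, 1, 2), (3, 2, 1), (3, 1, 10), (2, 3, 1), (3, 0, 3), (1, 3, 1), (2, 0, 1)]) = 3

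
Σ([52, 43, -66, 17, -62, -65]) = -81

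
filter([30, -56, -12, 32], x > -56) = [30, -12, 32]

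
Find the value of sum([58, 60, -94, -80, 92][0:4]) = -56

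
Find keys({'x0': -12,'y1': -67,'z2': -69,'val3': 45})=['x0', 'y1', 'z2', 'val3']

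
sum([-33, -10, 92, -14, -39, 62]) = (-33) + (-10) + 92 + (-14) + (-39) + 62
= 58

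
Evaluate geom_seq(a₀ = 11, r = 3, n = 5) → [11, 33, 99, 297, 891]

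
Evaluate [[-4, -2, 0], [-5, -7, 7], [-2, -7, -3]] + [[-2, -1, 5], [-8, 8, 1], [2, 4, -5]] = [[-6, -3, 5], [-13, 1, 8], [0, -3, -8]]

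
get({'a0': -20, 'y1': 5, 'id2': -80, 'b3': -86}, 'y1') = 5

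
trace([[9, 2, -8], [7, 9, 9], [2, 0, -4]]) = diagonal: 9 + 9 + (-4)
= 14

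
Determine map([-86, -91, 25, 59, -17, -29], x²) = [7396, 8281, 625, 3481, 289, 841]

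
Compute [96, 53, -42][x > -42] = [96, 53]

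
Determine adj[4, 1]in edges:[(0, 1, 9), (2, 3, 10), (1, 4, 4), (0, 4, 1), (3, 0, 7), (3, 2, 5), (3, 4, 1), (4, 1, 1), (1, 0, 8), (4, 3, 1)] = 1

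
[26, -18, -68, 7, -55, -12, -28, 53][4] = -55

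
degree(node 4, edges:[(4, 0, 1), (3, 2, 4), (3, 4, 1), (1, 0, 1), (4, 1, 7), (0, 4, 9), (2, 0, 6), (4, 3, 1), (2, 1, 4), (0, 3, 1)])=5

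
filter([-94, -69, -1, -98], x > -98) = [-94, -69, -1]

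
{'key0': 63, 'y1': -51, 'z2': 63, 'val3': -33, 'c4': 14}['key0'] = 63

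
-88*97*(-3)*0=0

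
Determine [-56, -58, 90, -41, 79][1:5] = [-58, 90, -41, 79]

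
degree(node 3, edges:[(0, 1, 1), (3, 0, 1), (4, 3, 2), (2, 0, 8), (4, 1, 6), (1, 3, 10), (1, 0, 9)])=3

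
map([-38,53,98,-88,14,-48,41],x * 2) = -38*2=-76, 53*2=106, 98*2=196, -88*2=-176, 14*2=28, -48*2=-96, 41*2=82
= [-76, 106, 196, -176, 28, -96, 82]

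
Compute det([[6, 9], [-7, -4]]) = (6)*(-4) - (9)*(-7)
= 39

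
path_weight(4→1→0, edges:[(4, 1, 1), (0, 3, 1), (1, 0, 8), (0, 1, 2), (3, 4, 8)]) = 9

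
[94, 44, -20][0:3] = [94, 44, -20]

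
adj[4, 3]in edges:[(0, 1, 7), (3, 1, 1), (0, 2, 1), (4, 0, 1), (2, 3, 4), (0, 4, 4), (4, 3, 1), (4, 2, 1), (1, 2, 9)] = 1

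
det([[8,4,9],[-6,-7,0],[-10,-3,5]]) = -628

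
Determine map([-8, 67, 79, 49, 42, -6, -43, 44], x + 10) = [2, 77, 89, 59, 52, 4, -33, 54]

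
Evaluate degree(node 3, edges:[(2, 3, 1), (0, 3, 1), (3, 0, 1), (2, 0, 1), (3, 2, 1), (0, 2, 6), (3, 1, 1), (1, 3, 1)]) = 6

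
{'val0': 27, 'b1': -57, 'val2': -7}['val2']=-7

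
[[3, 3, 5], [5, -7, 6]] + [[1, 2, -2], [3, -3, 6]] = [[4, 5, 3], [8, -10, 12]]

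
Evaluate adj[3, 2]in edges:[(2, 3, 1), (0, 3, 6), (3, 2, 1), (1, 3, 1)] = 1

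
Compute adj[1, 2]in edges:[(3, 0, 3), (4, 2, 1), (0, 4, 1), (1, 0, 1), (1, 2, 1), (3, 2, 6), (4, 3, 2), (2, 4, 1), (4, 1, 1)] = 1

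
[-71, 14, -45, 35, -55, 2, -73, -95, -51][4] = -55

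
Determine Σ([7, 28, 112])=147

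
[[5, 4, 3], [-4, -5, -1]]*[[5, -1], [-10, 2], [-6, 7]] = [[-33, 24], [36, -13]]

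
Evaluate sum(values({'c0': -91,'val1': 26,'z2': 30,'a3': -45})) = (-91) + 26 + 30 + (-45)
= -80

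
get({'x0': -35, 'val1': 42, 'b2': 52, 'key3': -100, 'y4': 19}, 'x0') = -35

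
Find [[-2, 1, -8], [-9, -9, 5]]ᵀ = [[-2, -9], [1, -9], [-8, 5]]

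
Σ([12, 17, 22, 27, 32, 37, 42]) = 189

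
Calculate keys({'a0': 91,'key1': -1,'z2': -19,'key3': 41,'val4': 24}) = ['a0', 'key1', 'z2', 'key3', 'val4']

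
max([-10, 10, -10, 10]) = 10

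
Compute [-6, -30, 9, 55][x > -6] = keep x where x > -6: -6✗, -30✗, 9✓, 55✓
= [9, 55]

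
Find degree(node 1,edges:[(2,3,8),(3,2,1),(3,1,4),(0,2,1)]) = 1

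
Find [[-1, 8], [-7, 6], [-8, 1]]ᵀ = [[-1, -7, -8], [8, 6, 1]]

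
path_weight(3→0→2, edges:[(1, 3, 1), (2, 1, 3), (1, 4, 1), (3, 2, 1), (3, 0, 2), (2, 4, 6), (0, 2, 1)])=3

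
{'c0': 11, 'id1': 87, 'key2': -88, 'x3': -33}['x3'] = -33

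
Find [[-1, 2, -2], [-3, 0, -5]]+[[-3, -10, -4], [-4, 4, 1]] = [[-4, -8, -6], [-7, 4, -4]]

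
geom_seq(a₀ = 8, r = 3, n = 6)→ a_0 = 8*3^0 = 8
a_1 = 8*3^1 = 24
a_2 = 8*3^2 = 72
...
= [8, 24, 72, 216, 648, 1944]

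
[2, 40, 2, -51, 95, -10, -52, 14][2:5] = [2, -51, 95]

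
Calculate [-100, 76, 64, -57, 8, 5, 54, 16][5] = 5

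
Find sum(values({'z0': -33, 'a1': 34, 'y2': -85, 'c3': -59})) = (-33) + 34 + (-85) + (-59)
= -143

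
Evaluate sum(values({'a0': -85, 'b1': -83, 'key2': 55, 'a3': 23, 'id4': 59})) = -31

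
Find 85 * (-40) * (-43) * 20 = 2924000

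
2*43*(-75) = -6450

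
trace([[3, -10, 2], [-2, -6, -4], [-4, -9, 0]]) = diagonal: 3 + (-6) + 0
= -3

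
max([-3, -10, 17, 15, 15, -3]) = 17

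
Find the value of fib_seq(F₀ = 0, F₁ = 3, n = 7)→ F_2 = F_1 + F_0 = 3
F_3 = F_2 + F_1 = 6
F_4 = F_3 + F_2 = 9
...
= [0, 3, 3, 6, 9, 15, 24]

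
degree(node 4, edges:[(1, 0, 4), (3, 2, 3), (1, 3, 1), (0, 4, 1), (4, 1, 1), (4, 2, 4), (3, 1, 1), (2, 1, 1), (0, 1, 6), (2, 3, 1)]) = incident: (0,4), (4,1), (4,2)
= 3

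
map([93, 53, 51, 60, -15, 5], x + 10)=93+10=103, 53+10=63, 51+10=61, 60+10=70, -15+10=-5, 5+10=15
= [103, 63, 61, 70, -5, 15]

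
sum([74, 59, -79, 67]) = 121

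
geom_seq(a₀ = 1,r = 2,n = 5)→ a_0 = 1*2^0 = 1
a_1 = 1*2^1 = 2
a_2 = 1*2^2 = 4
...
= [1, 2, 4, 8, 16]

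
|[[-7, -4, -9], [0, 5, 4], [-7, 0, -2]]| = (1)*(-7)*det([[5, 4], [0, -2]]) + (-1)*(-4)*det([[0, 4], [-7, -2]]) + (1)*(-9)*det([[0, 5], [-7, 0]])
= 70 + 112 + -315
= -133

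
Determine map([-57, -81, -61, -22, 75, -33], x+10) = -57+10=-47, -81+10=-71, -61+10=-51, -22+10=-12, 75+10=85, -33+10=-23
= [-47, -71, -51, -12, 85, -23]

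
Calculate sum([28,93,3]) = 124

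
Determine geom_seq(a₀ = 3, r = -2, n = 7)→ [3, -6, 12, -24, 48, -96, 192]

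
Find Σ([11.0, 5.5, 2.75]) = 11.0 + 5.5 + 2.75
= 19.25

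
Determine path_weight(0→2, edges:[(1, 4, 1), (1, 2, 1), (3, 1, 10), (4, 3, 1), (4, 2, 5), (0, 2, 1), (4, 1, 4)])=1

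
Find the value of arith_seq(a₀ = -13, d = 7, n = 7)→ [-13, -6, 1, 8, 15, 22, 29]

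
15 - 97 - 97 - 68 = -247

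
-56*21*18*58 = -1227744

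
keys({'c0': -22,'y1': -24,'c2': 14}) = ['c0', 'y1', 'c2']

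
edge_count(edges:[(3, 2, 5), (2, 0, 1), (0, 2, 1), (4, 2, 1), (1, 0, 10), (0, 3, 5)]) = 6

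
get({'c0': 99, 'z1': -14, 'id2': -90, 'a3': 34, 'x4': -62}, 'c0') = 99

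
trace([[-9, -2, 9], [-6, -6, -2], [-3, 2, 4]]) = -11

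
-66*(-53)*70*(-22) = -5386920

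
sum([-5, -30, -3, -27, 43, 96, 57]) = 131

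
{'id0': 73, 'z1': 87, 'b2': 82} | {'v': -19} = {'id0': 73, 'z1': 87, 'b2': 82, 'v': -19}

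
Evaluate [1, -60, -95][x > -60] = [1]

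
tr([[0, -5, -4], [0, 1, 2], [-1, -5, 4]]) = 5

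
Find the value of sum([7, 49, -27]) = 29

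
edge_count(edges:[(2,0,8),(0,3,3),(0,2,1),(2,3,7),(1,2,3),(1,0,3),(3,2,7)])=7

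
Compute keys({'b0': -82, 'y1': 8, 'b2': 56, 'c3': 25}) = ['b0', 'y1', 'b2', 'c3']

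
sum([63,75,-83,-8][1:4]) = slice → [75, -83, -8]
75 + (-83) + (-8)
= -16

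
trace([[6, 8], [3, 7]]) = diagonal: 6 + 7
= 13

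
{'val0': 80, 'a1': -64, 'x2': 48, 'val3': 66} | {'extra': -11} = {'val0': 80, 'a1': -64, 'x2': 48, 'val3': 66, 'extra': -11}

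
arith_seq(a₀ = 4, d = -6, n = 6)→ [4, -2, -8, -14, -20, -26]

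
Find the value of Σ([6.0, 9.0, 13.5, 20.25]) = 48.75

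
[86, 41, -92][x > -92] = [86, 41]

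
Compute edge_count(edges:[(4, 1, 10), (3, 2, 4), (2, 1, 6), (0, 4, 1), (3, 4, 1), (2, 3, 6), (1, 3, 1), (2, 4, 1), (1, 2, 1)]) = 9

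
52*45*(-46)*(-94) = 10118160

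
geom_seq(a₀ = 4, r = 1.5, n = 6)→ [4.0, 6.0, 9.0, 13.5, 20.25, 30.375]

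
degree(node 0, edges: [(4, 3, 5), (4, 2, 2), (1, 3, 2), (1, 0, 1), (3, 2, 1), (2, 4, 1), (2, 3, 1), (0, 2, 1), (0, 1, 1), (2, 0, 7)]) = 4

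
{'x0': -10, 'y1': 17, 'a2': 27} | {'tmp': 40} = {'x0': -10, 'y1': 17, 'a2': 27, 'tmp': 40}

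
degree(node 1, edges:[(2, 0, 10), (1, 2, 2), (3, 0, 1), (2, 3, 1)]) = 1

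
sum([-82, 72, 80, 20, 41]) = 131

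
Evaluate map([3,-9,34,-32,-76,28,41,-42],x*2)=3*2=6, -9*2=-18, 34*2=68, -32*2=-64, -76*2=-152, 28*2=56, 41*2=82, -42*2=-84
= [6, -18, 68, -64, -152, 56, 82, -84]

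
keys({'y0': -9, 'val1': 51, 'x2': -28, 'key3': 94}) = ['y0', 'val1', 'x2', 'key3']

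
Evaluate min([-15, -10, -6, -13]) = -15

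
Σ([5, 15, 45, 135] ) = 200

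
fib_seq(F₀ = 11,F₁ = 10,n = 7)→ F_2 = F_1 + F_0 = 21
F_3 = F_2 + F_1 = 31
F_4 = F_3 + F_2 = 52
...
= [11, 10, 21, 31, 52, 83, 135]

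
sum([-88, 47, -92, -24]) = (-88) + 47 + (-92) + (-24)
= -157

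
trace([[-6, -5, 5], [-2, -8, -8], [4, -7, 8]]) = -6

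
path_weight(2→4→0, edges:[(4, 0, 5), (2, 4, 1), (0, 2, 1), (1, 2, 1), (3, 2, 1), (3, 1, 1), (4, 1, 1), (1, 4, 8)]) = 6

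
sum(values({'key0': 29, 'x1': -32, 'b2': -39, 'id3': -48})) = 29 + (-32) + (-39) + (-48)
= -90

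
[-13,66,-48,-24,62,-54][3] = -24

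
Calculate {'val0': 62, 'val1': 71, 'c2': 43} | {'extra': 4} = {'val0': 62, 'val1': 71, 'c2': 43, 'extra': 4}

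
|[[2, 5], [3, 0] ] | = -15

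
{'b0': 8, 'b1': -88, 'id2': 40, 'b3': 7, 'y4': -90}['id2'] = 40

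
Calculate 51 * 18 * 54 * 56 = 2776032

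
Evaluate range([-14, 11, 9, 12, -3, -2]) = 26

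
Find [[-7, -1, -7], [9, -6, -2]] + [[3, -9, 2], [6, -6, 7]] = [[-4, -10, -5], [15, -12, 5]]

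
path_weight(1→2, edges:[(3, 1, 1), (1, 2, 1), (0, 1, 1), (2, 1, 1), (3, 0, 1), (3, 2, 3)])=1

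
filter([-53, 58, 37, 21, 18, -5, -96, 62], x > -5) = keep x where x > -5: -53✗, 58✓, 37✓, 21✓, 18✓, -5✗, -96✗, 62✓
= [58, 37, 21, 18, 62]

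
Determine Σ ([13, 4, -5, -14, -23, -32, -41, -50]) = -148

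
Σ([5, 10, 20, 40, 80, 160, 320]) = 635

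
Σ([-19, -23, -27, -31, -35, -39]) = -174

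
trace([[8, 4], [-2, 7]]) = 15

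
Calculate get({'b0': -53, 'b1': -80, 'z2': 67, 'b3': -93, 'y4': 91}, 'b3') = -93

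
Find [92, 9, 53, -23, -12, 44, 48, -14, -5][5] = 44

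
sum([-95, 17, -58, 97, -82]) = -121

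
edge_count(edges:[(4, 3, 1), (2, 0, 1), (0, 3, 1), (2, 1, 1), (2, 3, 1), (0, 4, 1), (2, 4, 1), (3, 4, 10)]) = 8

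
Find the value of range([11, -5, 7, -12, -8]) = 23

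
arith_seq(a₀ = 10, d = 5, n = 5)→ [10, 15, 20, 25, 30]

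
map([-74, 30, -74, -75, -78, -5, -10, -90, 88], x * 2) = -74*2=-148, 30*2=60, -74*2=-148, -75*2=-150, -78*2=-156, -5*2=-10, -10*2=-20, -90*2=-180, 88*2=176
= [-148, 60, -148, -150, -156, -10, -20, -180, 176]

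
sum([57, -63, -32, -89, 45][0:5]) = -82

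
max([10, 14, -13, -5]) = 14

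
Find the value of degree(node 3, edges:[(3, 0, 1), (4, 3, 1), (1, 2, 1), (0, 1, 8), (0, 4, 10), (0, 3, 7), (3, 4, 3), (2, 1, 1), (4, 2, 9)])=incident: (3,0), (4,3), (0,3), (3,4)
= 4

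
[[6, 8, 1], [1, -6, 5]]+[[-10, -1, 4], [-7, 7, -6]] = [[-4, 7, 5], [-6, 1, -1]]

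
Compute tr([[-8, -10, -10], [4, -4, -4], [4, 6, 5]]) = diagonal: (-8) + (-4) + 5
= -7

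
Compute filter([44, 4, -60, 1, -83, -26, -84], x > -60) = [44, 4, 1, -26]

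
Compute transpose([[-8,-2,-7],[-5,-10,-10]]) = [[-8, -5], [-2, -10], [-7, -10]]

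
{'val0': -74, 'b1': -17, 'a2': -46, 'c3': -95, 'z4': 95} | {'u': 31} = {'val0': -74, 'b1': -17, 'a2': -46, 'c3': -95, 'z4': 95, 'u': 31}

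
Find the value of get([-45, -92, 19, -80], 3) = -80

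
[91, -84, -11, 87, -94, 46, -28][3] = 87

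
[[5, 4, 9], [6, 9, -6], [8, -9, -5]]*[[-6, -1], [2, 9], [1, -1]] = [[-13, 22], [-24, 81], [-71, -84]]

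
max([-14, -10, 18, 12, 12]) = 18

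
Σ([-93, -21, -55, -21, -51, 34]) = (-93) + (-21) + (-55) + (-21) + (-51) + 34
= -207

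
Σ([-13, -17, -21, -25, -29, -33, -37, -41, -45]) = (-13) + (-17) + (-21) + (-25) + (-29) + (-33) + (-37) + (-41) + (-45)
= -261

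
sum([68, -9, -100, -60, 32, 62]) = -7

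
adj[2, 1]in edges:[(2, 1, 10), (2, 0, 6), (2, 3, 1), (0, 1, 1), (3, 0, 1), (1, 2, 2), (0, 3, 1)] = 10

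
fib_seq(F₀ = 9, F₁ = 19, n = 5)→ F_2 = F_1 + F_0 = 28
F_3 = F_2 + F_1 = 47
F_4 = F_3 + F_2 = 75
= [9, 19, 28, 47, 75]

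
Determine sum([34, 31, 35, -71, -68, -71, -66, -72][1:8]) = -282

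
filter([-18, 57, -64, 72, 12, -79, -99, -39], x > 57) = [72]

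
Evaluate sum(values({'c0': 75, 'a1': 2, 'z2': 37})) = 114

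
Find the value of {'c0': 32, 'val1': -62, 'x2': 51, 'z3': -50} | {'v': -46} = {'c0': 32, 'val1': -62, 'x2': 51, 'z3': -50, 'v': -46}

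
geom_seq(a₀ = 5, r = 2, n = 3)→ [5, 10, 20]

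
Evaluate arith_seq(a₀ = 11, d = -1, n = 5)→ a_0 = 11 + 0*-1 = 11
a_1 = 11 + 1*-1 = 10
a_2 = 11 + 2*-1 = 9
...
= [11, 10, 9, 8, 7]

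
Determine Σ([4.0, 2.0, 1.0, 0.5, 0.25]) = 7.75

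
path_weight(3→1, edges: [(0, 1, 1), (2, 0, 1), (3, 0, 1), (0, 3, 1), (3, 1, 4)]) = w(3→1)=4
= 4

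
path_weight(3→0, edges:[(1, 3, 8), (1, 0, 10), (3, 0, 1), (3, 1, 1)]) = w(3→0)=1
= 1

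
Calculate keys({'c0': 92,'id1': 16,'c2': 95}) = ['c0', 'id1', 'c2']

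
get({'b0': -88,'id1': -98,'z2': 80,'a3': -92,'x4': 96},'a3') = -92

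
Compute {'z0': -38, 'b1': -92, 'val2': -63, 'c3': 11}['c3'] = 11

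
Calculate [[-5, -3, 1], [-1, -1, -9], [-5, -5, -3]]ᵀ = [[-5, -1, -5], [-3, -1, -5], [1, -9, -3]]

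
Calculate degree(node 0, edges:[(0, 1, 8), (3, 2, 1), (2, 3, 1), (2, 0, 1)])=incident: (0,1), (2,0)
= 2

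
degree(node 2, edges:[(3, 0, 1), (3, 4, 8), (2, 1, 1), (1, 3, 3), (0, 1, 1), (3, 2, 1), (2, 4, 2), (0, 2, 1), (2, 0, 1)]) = incident: (2,1), (3,2), (2,4), (0,2), (2,0)
= 5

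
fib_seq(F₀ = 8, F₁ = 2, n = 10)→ F_2 = F_1 + F_0 = 10
F_3 = F_2 + F_1 = 12
F_4 = F_3 + F_2 = 22
...
= [8, 2, 10, 12, 22, 34, 56, 90, 146, 236]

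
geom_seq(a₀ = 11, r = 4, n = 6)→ [11, 44, 176, 704, 2816, 11264]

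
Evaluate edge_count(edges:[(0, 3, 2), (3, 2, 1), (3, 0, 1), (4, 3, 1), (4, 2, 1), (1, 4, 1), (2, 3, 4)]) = 7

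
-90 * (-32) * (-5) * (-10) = 144000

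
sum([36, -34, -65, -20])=36 + (-34) + (-65) + (-20)
= -83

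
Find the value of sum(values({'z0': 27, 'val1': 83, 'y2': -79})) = 31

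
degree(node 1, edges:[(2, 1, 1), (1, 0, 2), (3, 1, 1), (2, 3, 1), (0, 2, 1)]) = 3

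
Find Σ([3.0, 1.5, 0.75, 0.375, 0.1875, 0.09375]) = 3.0 + 1.5 + 0.75 + 0.375 + 0.1875 + 0.09375
= 5.90625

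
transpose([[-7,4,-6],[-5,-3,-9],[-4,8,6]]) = [[-7, -5, -4], [4, -3, 8], [-6, -9, 6]]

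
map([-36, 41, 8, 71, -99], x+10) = -36+10=-26, 41+10=51, 8+10=18, 71+10=81, -99+10=-89
= [-26, 51, 18, 81, -89]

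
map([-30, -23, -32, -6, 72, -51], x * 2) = -30*2=-60, -23*2=-46, -32*2=-64, -6*2=-12, 72*2=144, -51*2=-102
= [-60, -46, -64, -12, 144, -102]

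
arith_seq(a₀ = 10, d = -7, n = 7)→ a_0 = 10 + 0*-7 = 10
a_1 = 10 + 1*-7 = 3
a_2 = 10 + 2*-7 = -4
...
= [10, 3, -4, -11, -18, -25, -32]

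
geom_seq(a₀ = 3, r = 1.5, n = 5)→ [3.0, 4.5, 6.75, 10.125, 15.1875]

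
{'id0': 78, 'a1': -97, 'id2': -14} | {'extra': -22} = {'id0': 78, 'a1': -97, 'id2': -14, 'extra': -22}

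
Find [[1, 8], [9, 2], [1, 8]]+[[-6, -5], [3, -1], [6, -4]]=[[-5, 3], [12, 1], [7, 4]]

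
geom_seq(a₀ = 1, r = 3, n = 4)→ a_0 = 1*3^0 = 1
a_1 = 1*3^1 = 3
a_2 = 1*3^2 = 9
...
= [1, 3, 9, 27]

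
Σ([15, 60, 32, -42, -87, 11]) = 15 + 60 + 32 + (-42) + (-87) + 11
= -11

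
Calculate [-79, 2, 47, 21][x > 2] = keep x where x > 2: -79✗, 2✗, 47✓, 21✓
= [47, 21]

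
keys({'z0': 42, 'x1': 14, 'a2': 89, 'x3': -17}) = ['z0', 'x1', 'a2', 'x3']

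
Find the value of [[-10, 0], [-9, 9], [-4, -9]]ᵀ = [[-10, -9, -4], [0, 9, -9]]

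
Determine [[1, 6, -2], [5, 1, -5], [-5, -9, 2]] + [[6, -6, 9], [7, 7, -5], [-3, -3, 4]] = [[7, 0, 7], [12, 8, -10], [-8, -12, 6]]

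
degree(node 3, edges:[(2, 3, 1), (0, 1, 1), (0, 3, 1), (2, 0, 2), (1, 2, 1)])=2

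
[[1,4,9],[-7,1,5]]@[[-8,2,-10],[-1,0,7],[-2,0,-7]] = C[0][0] = (1)*(-8) + (4)*(-1) + (9)*(-2) = -30
C[0][1] = (1)*(2) + (4)*(0) + (9)*(0) = 2
C[0][2] = (1)*(-10) + (4)*(7) + (9)*(-7) = -45
C[1][0] = (-7)*(-8) + (1)*(-1) + (5)*(-2) = 45
C[1][1] = (-7)*(2) + (1)*(0) + (5)*(0) = -14
C[1][2] = (-7)*(-10) + (1)*(7) + (5)*(-7) = 42
= [[-30, 2, -45], [45, -14, 42]]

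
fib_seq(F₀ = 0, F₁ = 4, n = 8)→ [0, 4, 4, 8, 12, 20, 32, 52]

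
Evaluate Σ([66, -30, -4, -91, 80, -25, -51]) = 66 + (-30) + (-4) + (-91) + 80 + (-25) + (-51)
= -55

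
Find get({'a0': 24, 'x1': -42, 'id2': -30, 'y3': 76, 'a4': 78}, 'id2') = -30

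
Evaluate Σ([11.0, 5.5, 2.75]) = 19.25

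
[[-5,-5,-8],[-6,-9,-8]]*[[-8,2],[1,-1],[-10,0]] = [[115, -5], [119, -3]]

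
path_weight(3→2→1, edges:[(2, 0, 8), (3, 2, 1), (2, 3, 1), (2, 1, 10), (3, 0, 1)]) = w(3→2)=1 + w(2→1)=10
= 11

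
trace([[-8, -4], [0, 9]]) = diagonal: (-8) + 9
= 1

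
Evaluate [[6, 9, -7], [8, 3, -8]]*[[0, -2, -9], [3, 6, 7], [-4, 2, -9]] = [[55, 28, 72], [41, -14, 21]]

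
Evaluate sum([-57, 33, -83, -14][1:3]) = slice → [33, -83]
33 + (-83)
= -50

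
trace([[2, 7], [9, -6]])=-4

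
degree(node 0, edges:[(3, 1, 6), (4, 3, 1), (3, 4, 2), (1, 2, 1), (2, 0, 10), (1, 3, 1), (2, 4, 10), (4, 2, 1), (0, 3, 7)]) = 2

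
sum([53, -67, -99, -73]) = -186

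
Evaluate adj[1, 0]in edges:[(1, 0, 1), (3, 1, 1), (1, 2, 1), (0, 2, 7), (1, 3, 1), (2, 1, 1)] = 1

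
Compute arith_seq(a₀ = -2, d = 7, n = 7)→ [-2, 5, 12, 19, 26, 33, 40]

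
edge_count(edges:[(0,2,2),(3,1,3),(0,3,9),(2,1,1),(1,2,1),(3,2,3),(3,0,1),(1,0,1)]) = 8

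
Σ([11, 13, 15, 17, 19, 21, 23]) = 119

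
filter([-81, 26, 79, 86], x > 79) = keep x where x > 79: -81✗, 26✗, 79✗, 86✓
= [86]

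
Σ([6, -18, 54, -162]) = 6 + -18 + 54 + -162
= -120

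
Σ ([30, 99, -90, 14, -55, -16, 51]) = 33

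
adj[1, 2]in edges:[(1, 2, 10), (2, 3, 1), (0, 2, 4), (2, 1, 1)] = 10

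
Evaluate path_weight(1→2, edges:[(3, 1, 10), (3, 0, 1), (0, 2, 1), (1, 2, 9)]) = w(1→2)=9
= 9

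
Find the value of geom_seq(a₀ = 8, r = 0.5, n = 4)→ [8.0, 4.0, 2.0, 1.0]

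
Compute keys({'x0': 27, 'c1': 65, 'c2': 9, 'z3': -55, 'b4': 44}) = ['x0', 'c1', 'c2', 'z3', 'b4']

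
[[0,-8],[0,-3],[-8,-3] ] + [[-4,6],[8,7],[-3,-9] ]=[[-4, -2], [8, 4], [-11, -12]]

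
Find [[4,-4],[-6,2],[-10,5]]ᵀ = [[4, -6, -10], [-4, 2, 5]]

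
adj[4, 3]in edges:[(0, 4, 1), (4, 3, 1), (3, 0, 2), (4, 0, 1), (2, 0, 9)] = 1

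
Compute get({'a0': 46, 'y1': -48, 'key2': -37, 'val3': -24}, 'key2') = -37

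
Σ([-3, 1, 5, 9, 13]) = 25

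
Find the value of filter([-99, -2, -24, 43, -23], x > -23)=keep x where x > -23: -99✗, -2✓, -24✗, 43✓, -23✗
= [-2, 43]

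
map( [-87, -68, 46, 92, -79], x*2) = [-174, -136, 92, 184, -158]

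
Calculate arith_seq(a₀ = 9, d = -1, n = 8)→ a_0 = 9 + 0*-1 = 9
a_1 = 9 + 1*-1 = 8
a_2 = 9 + 2*-1 = 7
...
= [9, 8, 7, 6, 5, 4, 3, 2]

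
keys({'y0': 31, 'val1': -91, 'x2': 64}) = ['y0', 'val1', 'x2']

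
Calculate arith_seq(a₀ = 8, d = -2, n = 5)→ a_0 = 8 + 0*-2 = 8
a_1 = 8 + 1*-2 = 6
a_2 = 8 + 2*-2 = 4
...
= [8, 6, 4, 2, 0]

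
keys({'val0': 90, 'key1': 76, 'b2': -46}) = ['val0', 'key1', 'b2']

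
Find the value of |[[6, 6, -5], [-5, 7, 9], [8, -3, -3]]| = 583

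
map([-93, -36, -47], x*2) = -93*2=-186, -36*2=-72, -47*2=-94
= [-186, -72, -94]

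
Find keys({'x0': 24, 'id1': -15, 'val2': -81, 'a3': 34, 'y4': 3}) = ['x0', 'id1', 'val2', 'a3', 'y4']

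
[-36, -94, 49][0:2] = [-36, -94]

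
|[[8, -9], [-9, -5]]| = (8)*(-5) - (-9)*(-9)
= -121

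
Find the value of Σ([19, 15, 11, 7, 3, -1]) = 54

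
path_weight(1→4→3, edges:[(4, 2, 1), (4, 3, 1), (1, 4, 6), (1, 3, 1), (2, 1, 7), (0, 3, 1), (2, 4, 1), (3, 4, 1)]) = 7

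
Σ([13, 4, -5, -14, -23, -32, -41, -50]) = 13 + 4 + (-5) + (-14) + (-23) + (-32) + (-41) + (-50)
= -148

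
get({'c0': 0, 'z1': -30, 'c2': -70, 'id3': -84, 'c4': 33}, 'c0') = 0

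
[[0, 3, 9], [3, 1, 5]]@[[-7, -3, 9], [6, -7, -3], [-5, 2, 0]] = [[-27, -3, -9], [-40, -6, 24]]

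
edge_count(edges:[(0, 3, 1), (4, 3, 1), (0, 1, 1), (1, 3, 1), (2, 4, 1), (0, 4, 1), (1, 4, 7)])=7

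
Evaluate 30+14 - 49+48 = 43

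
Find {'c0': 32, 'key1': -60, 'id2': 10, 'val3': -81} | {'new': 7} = {'c0': 32, 'key1': -60, 'id2': 10, 'val3': -81, 'new': 7}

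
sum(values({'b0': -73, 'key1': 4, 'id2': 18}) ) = -51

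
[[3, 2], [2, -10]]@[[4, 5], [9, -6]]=[[30, 3], [-82, 70]]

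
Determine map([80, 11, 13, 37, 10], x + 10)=80+10=90, 11+10=21, 13+10=23, 37+10=47, 10+10=20
= [90, 21, 23, 47, 20]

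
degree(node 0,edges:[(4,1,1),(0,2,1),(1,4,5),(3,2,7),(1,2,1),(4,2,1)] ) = 1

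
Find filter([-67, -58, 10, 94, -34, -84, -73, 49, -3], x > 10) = [94, 49]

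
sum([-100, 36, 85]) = 21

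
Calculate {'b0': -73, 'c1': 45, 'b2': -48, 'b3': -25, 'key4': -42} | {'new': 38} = {'b0': -73, 'c1': 45, 'b2': -48, 'b3': -25, 'key4': -42, 'new': 38}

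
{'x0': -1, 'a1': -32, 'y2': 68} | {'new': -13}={'x0': -1, 'a1': -32, 'y2': 68, 'new': -13}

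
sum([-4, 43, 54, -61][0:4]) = 32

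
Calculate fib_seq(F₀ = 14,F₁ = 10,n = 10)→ F_2 = F_1 + F_0 = 24
F_3 = F_2 + F_1 = 34
F_4 = F_3 + F_2 = 58
...
= [14, 10, 24, 34, 58, 92, 150, 242, 392, 634]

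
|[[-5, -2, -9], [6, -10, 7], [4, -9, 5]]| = 65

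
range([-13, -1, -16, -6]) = 15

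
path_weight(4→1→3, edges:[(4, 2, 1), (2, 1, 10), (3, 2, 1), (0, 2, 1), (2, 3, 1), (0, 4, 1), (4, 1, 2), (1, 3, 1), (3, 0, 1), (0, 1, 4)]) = w(4→1)=2 + w(1→3)=1
= 3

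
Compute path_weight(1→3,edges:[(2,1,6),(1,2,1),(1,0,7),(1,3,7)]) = 7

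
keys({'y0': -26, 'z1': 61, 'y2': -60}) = ['y0', 'z1', 'y2']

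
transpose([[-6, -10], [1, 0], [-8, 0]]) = [[-6, 1, -8], [-10, 0, 0]]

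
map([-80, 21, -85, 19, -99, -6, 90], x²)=[6400, 441, 7225, 361, 9801, 36, 8100]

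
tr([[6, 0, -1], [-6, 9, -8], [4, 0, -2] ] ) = diagonal: 6 + 9 + (-2)
= 13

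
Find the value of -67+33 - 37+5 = -66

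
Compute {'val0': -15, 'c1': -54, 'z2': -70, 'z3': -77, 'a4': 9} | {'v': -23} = {'val0': -15, 'c1': -54, 'z2': -70, 'z3': -77, 'a4': 9, 'v': -23}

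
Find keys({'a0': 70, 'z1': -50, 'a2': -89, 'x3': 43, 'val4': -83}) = ['a0', 'z1', 'a2', 'x3', 'val4']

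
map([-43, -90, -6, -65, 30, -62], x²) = [1849, 8100, 36, 4225, 900, 3844]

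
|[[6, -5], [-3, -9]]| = -69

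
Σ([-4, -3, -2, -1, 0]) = -10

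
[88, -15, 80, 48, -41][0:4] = [88, -15, 80, 48]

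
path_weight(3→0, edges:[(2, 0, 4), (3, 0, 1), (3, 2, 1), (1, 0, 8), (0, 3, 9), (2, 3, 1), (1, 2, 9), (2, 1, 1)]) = w(3→0)=1
= 1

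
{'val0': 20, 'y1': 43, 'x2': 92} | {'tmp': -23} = {'val0': 20, 'y1': 43, 'x2': 92, 'tmp': -23}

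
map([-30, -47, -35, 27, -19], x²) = [900, 2209, 1225, 729, 361]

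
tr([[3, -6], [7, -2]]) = 1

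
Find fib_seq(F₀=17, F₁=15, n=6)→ F_2 = F_1 + F_0 = 32
F_3 = F_2 + F_1 = 47
F_4 = F_3 + F_2 = 79
...
= [17, 15, 32, 47, 79, 126]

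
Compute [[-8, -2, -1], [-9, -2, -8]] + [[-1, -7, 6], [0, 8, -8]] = [[-9, -9, 5], [-9, 6, -16]]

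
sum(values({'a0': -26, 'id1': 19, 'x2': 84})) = (-26) + 19 + 84
= 77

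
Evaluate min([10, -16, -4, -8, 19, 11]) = -16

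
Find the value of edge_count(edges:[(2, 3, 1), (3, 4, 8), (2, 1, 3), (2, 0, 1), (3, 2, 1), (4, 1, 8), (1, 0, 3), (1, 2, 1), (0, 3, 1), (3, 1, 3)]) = 10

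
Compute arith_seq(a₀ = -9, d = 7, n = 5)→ [-9, -2, 5, 12, 19]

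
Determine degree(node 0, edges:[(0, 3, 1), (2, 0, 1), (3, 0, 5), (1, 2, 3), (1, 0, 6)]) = incident: (0,3), (2,0), (3,0), (1,0)
= 4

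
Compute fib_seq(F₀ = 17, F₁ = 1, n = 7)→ [17, 1, 18, 19, 37, 56, 93]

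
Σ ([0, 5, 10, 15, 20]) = 0 + 5 + 10 + 15 + 20
= 50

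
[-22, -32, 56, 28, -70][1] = -32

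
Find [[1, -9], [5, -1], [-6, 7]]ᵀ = [[1, 5, -6], [-9, -1, 7]]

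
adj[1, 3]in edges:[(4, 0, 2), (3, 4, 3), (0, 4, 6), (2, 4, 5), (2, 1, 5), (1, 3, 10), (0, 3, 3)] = 10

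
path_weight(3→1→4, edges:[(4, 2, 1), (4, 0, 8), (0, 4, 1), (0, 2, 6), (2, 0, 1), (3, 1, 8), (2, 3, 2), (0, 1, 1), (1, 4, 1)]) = 9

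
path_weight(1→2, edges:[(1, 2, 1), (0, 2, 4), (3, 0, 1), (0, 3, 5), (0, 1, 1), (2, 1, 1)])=1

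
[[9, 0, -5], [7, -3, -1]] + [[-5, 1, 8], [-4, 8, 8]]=[[4, 1, 3], [3, 5, 7]]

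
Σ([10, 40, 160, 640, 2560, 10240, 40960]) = 10 + 40 + 160 + 640 + 2560 + 10240 + 40960
= 54610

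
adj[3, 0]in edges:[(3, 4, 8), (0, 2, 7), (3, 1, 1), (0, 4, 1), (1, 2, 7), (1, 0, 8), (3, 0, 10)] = 10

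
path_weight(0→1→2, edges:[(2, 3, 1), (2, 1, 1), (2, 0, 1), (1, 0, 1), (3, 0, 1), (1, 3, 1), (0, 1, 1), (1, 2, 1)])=w(0→1)=1 + w(1→2)=1
= 2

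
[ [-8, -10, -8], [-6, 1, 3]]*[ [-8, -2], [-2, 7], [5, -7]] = [[44, 2], [61, -2]]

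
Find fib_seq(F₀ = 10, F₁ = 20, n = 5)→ F_2 = F_1 + F_0 = 30
F_3 = F_2 + F_1 = 50
F_4 = F_3 + F_2 = 80
= [10, 20, 30, 50, 80]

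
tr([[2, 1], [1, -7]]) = diagonal: 2 + (-7)
= -5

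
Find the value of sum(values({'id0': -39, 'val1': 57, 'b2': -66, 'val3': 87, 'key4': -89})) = (-39) + 57 + (-66) + 87 + (-89)
= -50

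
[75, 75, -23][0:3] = [75, 75, -23]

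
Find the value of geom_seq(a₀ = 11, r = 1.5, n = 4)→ a_0 = 11*1.5^0 = 11.0
a_1 = 11*1.5^1 = 16.5
a_2 = 11*1.5^2 = 24.75
...
= [11.0, 16.5, 24.75, 37.125]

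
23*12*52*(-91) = -1306032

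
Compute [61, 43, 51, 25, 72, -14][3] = 25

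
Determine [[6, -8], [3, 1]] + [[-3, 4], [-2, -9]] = [[3, -4], [1, -8]]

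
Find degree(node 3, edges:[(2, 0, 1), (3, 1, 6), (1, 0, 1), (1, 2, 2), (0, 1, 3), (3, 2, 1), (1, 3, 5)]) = incident: (3,1), (3,2), (1,3)
= 3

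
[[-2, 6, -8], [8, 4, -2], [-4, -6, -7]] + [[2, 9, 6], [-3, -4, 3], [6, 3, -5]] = [[0, 15, -2], [5, 0, 1], [2, -3, -12]]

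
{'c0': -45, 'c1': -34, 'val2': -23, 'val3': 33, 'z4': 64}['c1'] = -34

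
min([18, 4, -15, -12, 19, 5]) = -15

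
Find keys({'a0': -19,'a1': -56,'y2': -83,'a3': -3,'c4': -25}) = ['a0', 'a1', 'y2', 'a3', 'c4']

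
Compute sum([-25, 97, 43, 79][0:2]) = slice → [-25, 97]
(-25) + 97
= 72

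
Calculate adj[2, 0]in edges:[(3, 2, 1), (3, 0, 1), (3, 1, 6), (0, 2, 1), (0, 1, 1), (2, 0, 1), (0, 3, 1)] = 1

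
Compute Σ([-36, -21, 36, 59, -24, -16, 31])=(-36) + (-21) + 36 + 59 + (-24) + (-16) + 31
= 29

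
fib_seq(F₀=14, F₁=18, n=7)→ [14, 18, 32, 50, 82, 132, 214]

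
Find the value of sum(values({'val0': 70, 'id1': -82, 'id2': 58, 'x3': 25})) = 71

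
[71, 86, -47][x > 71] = keep x where x > 71: 71✗, 86✓, -47✗
= [86]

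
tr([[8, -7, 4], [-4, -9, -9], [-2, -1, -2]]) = -3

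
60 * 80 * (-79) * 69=-26164800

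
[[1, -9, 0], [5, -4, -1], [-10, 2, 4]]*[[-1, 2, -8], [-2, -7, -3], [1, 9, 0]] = [[17, 65, 19], [2, 29, -28], [10, 2, 74]]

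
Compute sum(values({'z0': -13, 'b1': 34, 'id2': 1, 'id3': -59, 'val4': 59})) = 22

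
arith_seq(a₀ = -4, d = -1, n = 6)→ [-4, -5, -6, -7, -8, -9]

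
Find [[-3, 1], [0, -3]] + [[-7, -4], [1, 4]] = [[-10, -3], [1, 1]]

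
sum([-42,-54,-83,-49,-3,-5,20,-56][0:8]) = slice → [-42, -54, -83, -49, -3, -5, 20, -56]
(-42) + (-54) + (-83) + (-49) + (-3) + (-5) + 20 + (-56)
= -272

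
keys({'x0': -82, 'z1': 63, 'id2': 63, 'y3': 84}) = ['x0', 'z1', 'id2', 'y3']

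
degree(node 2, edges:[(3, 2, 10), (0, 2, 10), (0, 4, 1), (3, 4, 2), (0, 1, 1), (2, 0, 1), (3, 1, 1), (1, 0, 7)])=3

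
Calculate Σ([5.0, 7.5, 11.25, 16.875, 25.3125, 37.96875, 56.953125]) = 160.859375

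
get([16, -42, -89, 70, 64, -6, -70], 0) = 16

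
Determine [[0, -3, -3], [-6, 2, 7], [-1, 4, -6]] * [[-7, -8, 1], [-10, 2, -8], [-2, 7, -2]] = [[36, -27, 30], [8, 101, -36], [-21, -26, -21]]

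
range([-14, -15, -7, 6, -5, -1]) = 21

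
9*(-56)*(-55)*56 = 1552320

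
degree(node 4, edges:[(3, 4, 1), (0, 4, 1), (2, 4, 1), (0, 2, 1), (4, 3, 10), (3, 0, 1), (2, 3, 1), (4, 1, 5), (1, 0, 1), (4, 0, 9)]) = incident: (3,4), (0,4), (2,4), (4,3), (4,1), (4,0)
= 6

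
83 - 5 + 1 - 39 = 40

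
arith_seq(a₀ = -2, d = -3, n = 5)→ [-2, -5, -8, -11, -14]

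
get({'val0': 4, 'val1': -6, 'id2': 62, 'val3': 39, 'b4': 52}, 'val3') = 39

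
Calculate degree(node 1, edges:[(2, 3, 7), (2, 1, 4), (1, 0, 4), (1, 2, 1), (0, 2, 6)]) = 3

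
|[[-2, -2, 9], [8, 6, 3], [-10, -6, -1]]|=(1)*(-2)*det([[6, 3], [-6, -1]]) + (-1)*(-2)*det([[8, 3], [-10, -1]]) + (1)*(9)*det([[8, 6], [-10, -6]])
= -24 + 44 + 108
= 128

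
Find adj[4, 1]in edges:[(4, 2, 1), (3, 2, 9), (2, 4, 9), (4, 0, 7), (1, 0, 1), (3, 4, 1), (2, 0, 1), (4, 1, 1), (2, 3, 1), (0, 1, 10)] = 1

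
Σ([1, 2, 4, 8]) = 1 + 2 + 4 + 8
= 15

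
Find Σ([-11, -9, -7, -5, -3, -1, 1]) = (-11) + (-9) + (-7) + (-5) + (-3) + (-1) + 1
= -35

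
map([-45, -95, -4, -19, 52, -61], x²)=(-45)²=2025, (-95)²=9025, (-4)²=16, (-19)²=361, (52)²=2704, (-61)²=3721
= [2025, 9025, 16, 361, 2704, 3721]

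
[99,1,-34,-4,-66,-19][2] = -34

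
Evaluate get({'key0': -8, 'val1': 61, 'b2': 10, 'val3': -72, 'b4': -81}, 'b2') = 10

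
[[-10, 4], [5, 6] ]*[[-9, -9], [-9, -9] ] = [[54, 54], [-99, -99]]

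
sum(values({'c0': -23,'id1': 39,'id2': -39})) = -23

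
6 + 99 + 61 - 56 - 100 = 10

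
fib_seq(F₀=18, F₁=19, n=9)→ [18, 19, 37, 56, 93, 149, 242, 391, 633]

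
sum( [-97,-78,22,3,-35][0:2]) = slice → [-97, -78]
(-97) + (-78)
= -175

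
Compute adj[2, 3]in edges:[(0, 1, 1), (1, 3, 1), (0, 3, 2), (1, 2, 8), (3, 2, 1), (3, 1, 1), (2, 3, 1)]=1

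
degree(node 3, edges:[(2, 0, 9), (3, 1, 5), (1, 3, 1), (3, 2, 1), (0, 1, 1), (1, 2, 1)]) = 3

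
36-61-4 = -29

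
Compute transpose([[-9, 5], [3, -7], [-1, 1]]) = [[-9, 3, -1], [5, -7, 1]]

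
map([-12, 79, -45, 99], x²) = (-12)²=144, (79)²=6241, (-45)²=2025, (99)²=9801
= [144, 6241, 2025, 9801]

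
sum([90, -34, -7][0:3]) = slice → [90, -34, -7]
90 + (-34) + (-7)
= 49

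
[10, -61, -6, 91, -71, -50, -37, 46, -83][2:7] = [-6, 91, -71, -50, -37]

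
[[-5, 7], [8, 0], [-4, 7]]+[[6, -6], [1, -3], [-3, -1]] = [[1, 1], [9, -3], [-7, 6]]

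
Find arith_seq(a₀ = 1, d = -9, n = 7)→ [1, -8, -17, -26, -35, -44, -53]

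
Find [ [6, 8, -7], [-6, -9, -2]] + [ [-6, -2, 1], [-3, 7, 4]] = [[0, 6, -6], [-9, -2, 2]]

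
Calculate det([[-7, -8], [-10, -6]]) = -38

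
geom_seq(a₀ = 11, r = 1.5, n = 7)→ a_0 = 11*1.5^0 = 11.0
a_1 = 11*1.5^1 = 16.5
a_2 = 11*1.5^2 = 24.75
...
= [11.0, 16.5, 24.75, 37.125, 55.6875, 83.53125, 125.296875]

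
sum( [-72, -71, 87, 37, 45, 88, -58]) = 56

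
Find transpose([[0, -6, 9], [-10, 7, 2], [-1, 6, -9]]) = [[0, -10, -1], [-6, 7, 6], [9, 2, -9]]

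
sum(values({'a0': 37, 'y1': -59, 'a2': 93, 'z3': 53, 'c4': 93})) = 37 + (-59) + 93 + 53 + 93
= 217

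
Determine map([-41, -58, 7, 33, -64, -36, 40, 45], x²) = [1681, 3364, 49, 1089, 4096, 1296, 1600, 2025]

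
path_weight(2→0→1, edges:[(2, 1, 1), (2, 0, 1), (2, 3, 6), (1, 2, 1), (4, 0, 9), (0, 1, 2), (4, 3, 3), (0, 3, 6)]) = w(2→0)=1 + w(0→1)=2
= 3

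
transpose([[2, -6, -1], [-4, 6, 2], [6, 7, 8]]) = [[2, -4, 6], [-6, 6, 7], [-1, 2, 8]]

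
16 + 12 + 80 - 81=27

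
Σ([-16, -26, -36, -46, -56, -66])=-246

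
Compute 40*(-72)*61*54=-9486720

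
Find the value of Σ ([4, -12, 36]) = 4 + -12 + 36
= 28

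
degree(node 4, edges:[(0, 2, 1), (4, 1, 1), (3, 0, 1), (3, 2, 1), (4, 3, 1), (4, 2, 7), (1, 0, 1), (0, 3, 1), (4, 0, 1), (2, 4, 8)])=incident: (4,1), (4,3), (4,2), (4,0), (2,4)
= 5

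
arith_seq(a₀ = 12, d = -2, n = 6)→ [12, 10, 8, 6, 4, 2]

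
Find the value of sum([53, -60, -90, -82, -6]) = 53 + (-60) + (-90) + (-82) + (-6)
= -185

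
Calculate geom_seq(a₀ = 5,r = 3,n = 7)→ [5, 15, 45, 135, 405, 1215, 3645]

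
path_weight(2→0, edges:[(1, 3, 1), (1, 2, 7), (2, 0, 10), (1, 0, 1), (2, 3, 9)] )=10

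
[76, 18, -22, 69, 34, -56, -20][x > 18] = [76, 69, 34]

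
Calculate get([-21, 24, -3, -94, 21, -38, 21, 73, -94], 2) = -3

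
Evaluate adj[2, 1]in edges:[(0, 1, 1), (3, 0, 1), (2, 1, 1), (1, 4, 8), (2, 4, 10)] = 1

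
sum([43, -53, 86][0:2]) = slice → [43, -53]
43 + (-53)
= -10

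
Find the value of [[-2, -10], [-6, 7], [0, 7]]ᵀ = [[-2, -6, 0], [-10, 7, 7]]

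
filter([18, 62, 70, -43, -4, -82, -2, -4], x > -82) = keep x where x > -82: 18✓, 62✓, 70✓, -43✓, -4✓, -82✗, -2✓, -4✓
= [18, 62, 70, -43, -4, -2, -4]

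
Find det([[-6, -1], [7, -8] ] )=(-6)*(-8) - (-1)*(7)
= 55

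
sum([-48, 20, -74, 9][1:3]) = -54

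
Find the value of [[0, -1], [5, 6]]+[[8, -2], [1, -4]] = [[8, -3], [6, 2]]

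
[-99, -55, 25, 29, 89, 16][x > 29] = keep x where x > 29: -99✗, -55✗, 25✗, 29✗, 89✓, 16✗
= [89]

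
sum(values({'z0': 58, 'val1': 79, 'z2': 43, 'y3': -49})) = 131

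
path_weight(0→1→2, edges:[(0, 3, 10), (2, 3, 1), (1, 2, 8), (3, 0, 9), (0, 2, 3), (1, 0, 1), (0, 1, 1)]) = 9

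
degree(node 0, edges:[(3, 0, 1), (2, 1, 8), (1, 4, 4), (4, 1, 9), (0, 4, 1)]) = incident: (3,0), (0,4)
= 2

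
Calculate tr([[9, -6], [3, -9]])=diagonal: 9 + (-9)
= 0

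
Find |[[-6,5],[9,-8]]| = 3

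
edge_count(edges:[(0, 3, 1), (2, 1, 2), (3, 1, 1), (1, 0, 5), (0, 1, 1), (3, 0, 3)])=6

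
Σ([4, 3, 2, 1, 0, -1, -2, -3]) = 4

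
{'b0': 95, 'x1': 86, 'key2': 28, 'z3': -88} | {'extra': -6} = {'b0': 95, 'x1': 86, 'key2': 28, 'z3': -88, 'extra': -6}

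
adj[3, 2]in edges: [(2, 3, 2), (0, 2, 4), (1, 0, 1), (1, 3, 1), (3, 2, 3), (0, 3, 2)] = 3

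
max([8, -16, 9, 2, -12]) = 9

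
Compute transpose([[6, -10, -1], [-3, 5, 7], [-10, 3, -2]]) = [[6, -3, -10], [-10, 5, 3], [-1, 7, -2]]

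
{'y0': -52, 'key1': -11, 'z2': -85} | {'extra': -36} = {'y0': -52, 'key1': -11, 'z2': -85, 'extra': -36}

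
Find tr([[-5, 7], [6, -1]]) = -6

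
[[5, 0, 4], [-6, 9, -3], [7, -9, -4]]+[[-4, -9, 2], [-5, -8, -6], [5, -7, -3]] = [[1, -9, 6], [-11, 1, -9], [12, -16, -7]]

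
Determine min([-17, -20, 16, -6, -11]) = -20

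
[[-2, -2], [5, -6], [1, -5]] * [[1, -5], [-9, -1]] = [[16, 12], [59, -19], [46, 0]]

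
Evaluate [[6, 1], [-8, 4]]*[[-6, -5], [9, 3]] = C[0][0] = (6)*(-6) + (1)*(9) = -27
C[0][1] = (6)*(-5) + (1)*(3) = -27
C[1][0] = (-8)*(-6) + (4)*(9) = 84
C[1][1] = (-8)*(-5) + (4)*(3) = 52
= [[-27, -27], [84, 52]]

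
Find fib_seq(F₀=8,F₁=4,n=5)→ [8, 4, 12, 16, 28]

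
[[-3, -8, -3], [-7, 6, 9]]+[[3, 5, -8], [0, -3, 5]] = [[0, -3, -11], [-7, 3, 14]]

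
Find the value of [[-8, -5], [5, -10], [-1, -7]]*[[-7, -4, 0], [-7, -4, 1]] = C[0][0] = (-8)*(-7) + (-5)*(-7) = 91
C[0][1] = (-8)*(-4) + (-5)*(-4) = 52
C[0][2] = (-8)*(0) + (-5)*(1) = -5
C[1][0] = (5)*(-7) + (-10)*(-7) = 35
C[1][1] = (5)*(-4) + (-10)*(-4) = 20
C[1][2] = (5)*(0) + (-10)*(1) = -10
... (3 more cells)
= [[91, 52, -5], [35, 20, -10], [56, 32, -7]]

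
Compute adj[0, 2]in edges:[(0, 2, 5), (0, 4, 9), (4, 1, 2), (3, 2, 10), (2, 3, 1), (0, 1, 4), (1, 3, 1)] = 5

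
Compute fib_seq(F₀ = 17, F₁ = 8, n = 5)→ F_2 = F_1 + F_0 = 25
F_3 = F_2 + F_1 = 33
F_4 = F_3 + F_2 = 58
= [17, 8, 25, 33, 58]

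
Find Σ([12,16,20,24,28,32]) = 12 + 16 + 20 + 24 + 28 + 32
= 132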